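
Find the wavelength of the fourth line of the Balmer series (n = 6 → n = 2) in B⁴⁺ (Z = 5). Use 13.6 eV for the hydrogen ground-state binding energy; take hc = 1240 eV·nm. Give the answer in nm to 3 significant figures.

16.4 nm

The Balmer series terminates on n_f = 2; the fourth line has n_i = 2+4 = 6.
ΔE = 340.0 × (1/2² − 1/6²) = 75.56 eV.
λ = 1240 / 75.56 = 16.4 nm.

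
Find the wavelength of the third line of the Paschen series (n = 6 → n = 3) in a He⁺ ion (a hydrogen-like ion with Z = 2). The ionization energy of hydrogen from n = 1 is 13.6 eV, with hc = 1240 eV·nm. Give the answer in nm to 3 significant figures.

The Paschen series terminates on n_f = 3; the third line has n_i = 3+3 = 6.
ΔE = 54.40 × (1/3² − 1/6²) = 4.533 eV.
λ = 1240 / 4.533 = 274 nm.

274 nm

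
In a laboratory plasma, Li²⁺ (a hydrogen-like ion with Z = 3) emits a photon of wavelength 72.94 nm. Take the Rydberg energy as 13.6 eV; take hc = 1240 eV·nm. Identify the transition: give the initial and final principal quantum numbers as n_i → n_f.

The photon energy is ΔE = hc/λ = 1240 / 72.94 = 17.00 eV.
With Z = 3, ΔE = 122.4 × (1/n_f² − 1/n_i²), so 1/n_f² − 1/n_i² = 0.1389.
Trying n_f = 2 gives 1/n_i² = 0.1111, i.e. n_i ≈ 3; this pair matches.

n_i = 3, n_f = 2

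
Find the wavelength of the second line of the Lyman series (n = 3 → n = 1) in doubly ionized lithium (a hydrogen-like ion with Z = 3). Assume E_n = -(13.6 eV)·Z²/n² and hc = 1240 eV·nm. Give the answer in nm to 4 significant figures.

The Lyman series terminates on n_f = 1; the second line has n_i = 1+2 = 3.
ΔE = 122.4 × (1/1² − 1/3²) = 108.8 eV.
λ = 1240 / 108.8 = 11.40 nm.

11.40 nm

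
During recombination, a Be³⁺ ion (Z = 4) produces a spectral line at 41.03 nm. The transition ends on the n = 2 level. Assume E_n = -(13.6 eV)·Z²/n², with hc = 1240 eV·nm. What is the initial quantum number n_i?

The photon energy is ΔE = hc/λ = 1240 / 41.03 = 30.22 eV.
With Z = 4, ΔE = 217.6 × (1/n_f² − 1/n_i²), so 1/n_f² − 1/n_i² = 0.1389.
With n_f = 2: 1/n_i² = 1/4 − 0.1389 = 0.1111, so n_i ≈ 3.00.

n_i = 3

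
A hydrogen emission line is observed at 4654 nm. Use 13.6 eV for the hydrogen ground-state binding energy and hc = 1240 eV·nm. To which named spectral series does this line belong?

ΔE = 1240/4654 = 0.2664 eV.
This matches 13.6 × (1/5² − 1/7²), so n_f = 5: the Pfund series.

Pfund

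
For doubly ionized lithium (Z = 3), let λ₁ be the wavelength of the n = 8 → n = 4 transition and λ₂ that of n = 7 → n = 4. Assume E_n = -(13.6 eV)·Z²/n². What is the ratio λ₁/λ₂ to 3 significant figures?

λ ∝ 1/ΔE ∝ 1/(1/n_f² − 1/n_i²), and the Z² and hc factors cancel in the ratio.
λ₁/λ₂ = (1/4² − 1/7²)/(1/4² − 1/8²) = 0.04209/0.04688 = 0.898.

0.898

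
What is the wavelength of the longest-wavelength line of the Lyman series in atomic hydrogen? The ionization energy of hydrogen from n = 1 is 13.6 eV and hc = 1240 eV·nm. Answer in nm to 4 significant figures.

The Lyman series terminates on n_f = 1; the first line has n_i = 1+1 = 2.
ΔE = 13.60 × (1/1² − 1/2²) = 10.20 eV.
λ = 1240 / 10.20 = 121.6 nm.

121.6 nm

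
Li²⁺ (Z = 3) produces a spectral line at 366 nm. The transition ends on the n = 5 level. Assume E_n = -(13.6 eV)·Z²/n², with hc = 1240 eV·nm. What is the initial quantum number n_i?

The photon energy is ΔE = hc/λ = 1240 / 366 = 3.388 eV.
With Z = 3, ΔE = 122.4 × (1/n_f² − 1/n_i²), so 1/n_f² − 1/n_i² = 0.02768.
With n_f = 5: 1/n_i² = 1/25 − 0.02768 = 0.01232, so n_i ≈ 9.01.

n_i = 9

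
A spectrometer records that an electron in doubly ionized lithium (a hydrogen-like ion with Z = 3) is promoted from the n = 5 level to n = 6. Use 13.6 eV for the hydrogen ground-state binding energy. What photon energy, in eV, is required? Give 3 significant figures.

1.50 eV

The Bohr energies scale as Z², so for Z = 3: E_n = −122.4/n² eV.
E_6 = −122.4/36 = −3.400 eV and E_5 = −122.4/25 = −4.896 eV.
The photon energy is |E_6 − E_5| = 1.50 eV.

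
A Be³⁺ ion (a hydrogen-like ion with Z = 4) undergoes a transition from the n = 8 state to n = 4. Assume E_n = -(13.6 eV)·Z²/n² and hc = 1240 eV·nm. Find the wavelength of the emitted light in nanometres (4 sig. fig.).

121.6 nm

For Z = 4 the level energies scale as Z², so the effective Rydberg energy is 13.6 × 16 = 217.6 eV.
ΔE = 217.6 × (1/4² − 1/8²) = 217.6 × 0.04688 = 10.20 eV.
λ = hc/ΔE = 1240 / 10.20 = 121.6 nm.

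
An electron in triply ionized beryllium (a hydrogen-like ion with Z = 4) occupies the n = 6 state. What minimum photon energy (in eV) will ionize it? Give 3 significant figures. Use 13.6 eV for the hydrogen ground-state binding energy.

E_n = −13.6 Z²/n² = −217.6/n² eV for Z = 4.
E_6 = −217.6/36 = −6.04 eV, so ionization (to E = 0) requires 6.04 eV.

6.04 eV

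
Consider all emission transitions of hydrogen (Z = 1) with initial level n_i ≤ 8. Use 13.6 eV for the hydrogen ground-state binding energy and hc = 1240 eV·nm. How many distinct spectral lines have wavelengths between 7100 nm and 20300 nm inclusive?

4

Enumerate all n_i → n_f pairs with 1 ≤ n_f < n_i ≤ 8 and compute λ = 1240 / [13.6·1·(1/n_f² − 1/n_i²)].
Lines falling in [7100, 20300] nm: 6→5 (7460 nm), 8→6 (7503 nm), 7→6 (12370 nm), 8→7 (19060 nm).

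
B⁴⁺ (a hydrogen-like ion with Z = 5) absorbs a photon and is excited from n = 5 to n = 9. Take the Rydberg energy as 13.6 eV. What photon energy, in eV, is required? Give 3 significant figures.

The Bohr energies scale as Z², so for Z = 5: E_n = −340.0/n² eV.
E_9 = −340.0/81 = −4.198 eV and E_5 = −340.0/25 = −13.60 eV.
The photon energy is |E_9 − E_5| = 9.40 eV.

9.40 eV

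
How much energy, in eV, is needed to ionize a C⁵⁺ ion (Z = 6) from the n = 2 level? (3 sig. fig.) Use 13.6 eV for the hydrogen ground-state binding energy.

122 eV

E_n = −13.6 Z²/n² = −489.6/n² eV for Z = 6.
E_2 = −489.6/4 = −122 eV, so ionization (to E = 0) requires 122 eV.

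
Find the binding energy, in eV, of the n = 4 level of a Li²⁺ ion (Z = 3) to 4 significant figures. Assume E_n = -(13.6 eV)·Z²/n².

7.650 eV

E_n = −13.6 Z²/n² = −122.4/n² eV for Z = 3.
E_4 = −122.4/16 = −7.650 eV, so ionization (to E = 0) requires 7.650 eV.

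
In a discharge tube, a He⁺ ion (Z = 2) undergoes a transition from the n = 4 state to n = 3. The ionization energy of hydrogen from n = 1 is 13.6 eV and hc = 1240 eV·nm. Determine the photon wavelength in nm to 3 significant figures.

469 nm

For Z = 2 the level energies scale as Z², so the effective Rydberg energy is 13.6 × 4 = 54.40 eV.
ΔE = 54.40 × (1/3² − 1/4²) = 54.40 × 0.04861 = 2.644 eV.
λ = hc/ΔE = 1240 / 2.644 = 469 nm.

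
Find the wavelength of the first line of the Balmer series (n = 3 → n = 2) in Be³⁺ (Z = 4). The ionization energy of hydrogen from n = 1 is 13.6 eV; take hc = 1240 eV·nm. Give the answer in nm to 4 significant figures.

41.03 nm

The Balmer series terminates on n_f = 2; the first line has n_i = 2+1 = 3.
ΔE = 217.6 × (1/2² − 1/3²) = 30.22 eV.
λ = 1240 / 30.22 = 41.03 nm.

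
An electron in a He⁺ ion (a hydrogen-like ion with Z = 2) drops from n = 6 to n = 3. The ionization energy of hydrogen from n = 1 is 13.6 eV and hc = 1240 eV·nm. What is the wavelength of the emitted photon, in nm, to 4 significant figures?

273.5 nm

For Z = 2 the level energies scale as Z², so the effective Rydberg energy is 13.6 × 4 = 54.40 eV.
ΔE = 54.40 × (1/3² − 1/6²) = 54.40 × 0.08333 = 4.533 eV.
λ = hc/ΔE = 1240 / 4.533 = 273.5 nm.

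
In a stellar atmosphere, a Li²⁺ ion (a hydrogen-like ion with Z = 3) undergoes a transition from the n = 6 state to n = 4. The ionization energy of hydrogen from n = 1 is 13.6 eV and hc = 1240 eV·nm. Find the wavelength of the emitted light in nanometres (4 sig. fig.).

For Z = 3 the level energies scale as Z², so the effective Rydberg energy is 13.6 × 9 = 122.4 eV.
ΔE = 122.4 × (1/4² − 1/6²) = 122.4 × 0.03472 = 4.250 eV.
λ = hc/ΔE = 1240 / 4.250 = 291.8 nm.

291.8 nm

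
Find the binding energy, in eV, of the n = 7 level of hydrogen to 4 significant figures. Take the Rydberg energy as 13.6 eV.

E_7 = −13.60/49 = −0.2776 eV, so ionization (to E = 0) requires 0.2776 eV.

0.2776 eV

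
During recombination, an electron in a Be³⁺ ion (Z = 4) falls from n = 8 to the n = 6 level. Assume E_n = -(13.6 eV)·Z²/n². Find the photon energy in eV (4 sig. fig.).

2.644 eV

The Bohr energies scale as Z², so for Z = 4: E_n = −217.6/n² eV.
E_8 = −217.6/64 = −3.400 eV and E_6 = −217.6/36 = −6.044 eV.
The photon energy is |E_8 − E_6| = 2.644 eV.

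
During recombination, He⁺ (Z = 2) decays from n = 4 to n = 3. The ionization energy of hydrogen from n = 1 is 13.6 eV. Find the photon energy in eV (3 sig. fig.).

2.64 eV

The Bohr energies scale as Z², so for Z = 2: E_n = −54.40/n² eV.
E_4 = −54.40/16 = −3.400 eV and E_3 = −54.40/9 = −6.044 eV.
The photon energy is |E_4 − E_3| = 2.64 eV.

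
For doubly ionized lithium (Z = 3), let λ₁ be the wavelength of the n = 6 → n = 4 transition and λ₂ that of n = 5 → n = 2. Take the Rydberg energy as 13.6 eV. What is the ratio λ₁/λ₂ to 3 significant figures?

6.05

λ ∝ 1/ΔE ∝ 1/(1/n_f² − 1/n_i²), and the Z² and hc factors cancel in the ratio.
λ₁/λ₂ = (1/2² − 1/5²)/(1/4² − 1/6²) = 0.2100/0.03472 = 6.05.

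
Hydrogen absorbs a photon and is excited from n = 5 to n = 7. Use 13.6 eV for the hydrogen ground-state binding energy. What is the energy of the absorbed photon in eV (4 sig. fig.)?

0.2664 eV

E_7 = −13.60/49 = −0.2776 eV and E_5 = −13.60/25 = −0.5440 eV.
The photon energy is |E_7 − E_5| = 0.2664 eV.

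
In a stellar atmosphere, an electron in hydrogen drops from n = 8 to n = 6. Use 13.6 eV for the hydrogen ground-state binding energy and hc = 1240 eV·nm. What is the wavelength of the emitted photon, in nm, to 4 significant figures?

ΔE = 13.60 × (1/6² − 1/8²) = 13.60 × 0.01215 = 0.1653 eV.
λ = hc/ΔE = 1240 / 0.1653 = 7503 nm.

7503 nm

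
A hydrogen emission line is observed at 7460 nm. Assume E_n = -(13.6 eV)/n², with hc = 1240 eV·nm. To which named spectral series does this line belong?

ΔE = 1240/7460 = 0.1662 eV.
This matches 13.6 × (1/5² − 1/6²), so n_f = 5: the Pfund series.

Pfund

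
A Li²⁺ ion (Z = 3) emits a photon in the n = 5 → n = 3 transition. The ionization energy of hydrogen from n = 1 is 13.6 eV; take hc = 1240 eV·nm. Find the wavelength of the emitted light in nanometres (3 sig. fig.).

142 nm

For Z = 3 the level energies scale as Z², so the effective Rydberg energy is 13.6 × 9 = 122.4 eV.
ΔE = 122.4 × (1/3² − 1/5²) = 122.4 × 0.07111 = 8.704 eV.
λ = hc/ΔE = 1240 / 8.704 = 142 nm.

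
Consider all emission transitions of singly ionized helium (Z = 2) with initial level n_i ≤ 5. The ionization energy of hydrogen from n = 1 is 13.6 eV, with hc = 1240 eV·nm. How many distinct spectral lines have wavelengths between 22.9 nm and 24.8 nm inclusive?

2

Enumerate all n_i → n_f pairs with 1 ≤ n_f < n_i ≤ 5 and compute λ = 1240 / [13.6·4·(1/n_f² − 1/n_i²)].
Lines falling in [22.9, 24.8] nm: 5→1 (23.74 nm), 4→1 (24.31 nm).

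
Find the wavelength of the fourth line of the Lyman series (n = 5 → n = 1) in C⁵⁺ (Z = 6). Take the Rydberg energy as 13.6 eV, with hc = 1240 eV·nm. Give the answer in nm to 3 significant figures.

2.64 nm

The Lyman series terminates on n_f = 1; the fourth line has n_i = 1+4 = 5.
ΔE = 489.6 × (1/1² − 1/5²) = 470.0 eV.
λ = 1240 / 470.0 = 2.64 nm.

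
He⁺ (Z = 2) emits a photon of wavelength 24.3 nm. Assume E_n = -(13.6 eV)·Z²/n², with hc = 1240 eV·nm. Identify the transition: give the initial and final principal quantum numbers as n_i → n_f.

The photon energy is ΔE = hc/λ = 1240 / 24.3 = 51.03 eV.
With Z = 2, ΔE = 54.40 × (1/n_f² − 1/n_i²), so 1/n_f² − 1/n_i² = 0.9380.
Trying n_f = 1 gives 1/n_i² = 0.06197, i.e. n_i ≈ 4; this pair matches.

n_i = 4, n_f = 1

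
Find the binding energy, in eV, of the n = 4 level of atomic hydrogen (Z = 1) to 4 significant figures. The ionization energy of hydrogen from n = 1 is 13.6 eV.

0.8500 eV

E_4 = −13.60/16 = −0.8500 eV, so ionization (to E = 0) requires 0.8500 eV.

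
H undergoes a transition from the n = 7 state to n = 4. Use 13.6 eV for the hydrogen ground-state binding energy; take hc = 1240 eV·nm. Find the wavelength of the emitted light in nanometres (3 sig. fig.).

ΔE = 13.60 × (1/4² − 1/7²) = 13.60 × 0.04209 = 0.5724 eV.
λ = hc/ΔE = 1240 / 0.5724 = 2170 nm.

2170 nm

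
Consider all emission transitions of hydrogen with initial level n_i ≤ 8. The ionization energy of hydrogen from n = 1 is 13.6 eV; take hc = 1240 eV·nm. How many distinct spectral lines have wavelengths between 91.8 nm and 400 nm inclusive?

9

Enumerate all n_i → n_f pairs with 1 ≤ n_f < n_i ≤ 8 and compute λ = 1240 / [13.6·1·(1/n_f² − 1/n_i²)].
Lines falling in [91.8, 400] nm: 8→1 (92.62 nm), 7→1 (93.08 nm), 6→1 (93.78 nm), 5→1 (94.98 nm), 4→1 (97.25 nm), 3→1 (102.6 nm), 2→1 (121.6 nm), 8→2 (389.0 nm), 7→2 (397.1 nm).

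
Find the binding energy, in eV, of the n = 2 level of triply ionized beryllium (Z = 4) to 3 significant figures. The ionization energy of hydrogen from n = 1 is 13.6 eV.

54.4 eV

E_n = −13.6 Z²/n² = −217.6/n² eV for Z = 4.
E_2 = −217.6/4 = −54.4 eV, so ionization (to E = 0) requires 54.4 eV.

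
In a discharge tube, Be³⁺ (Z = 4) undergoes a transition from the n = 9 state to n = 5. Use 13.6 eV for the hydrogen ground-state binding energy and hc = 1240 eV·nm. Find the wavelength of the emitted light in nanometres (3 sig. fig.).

For Z = 4 the level energies scale as Z², so the effective Rydberg energy is 13.6 × 16 = 217.6 eV.
ΔE = 217.6 × (1/5² − 1/9²) = 217.6 × 0.02765 = 6.018 eV.
λ = hc/ΔE = 1240 / 6.018 = 206 nm.

206 nm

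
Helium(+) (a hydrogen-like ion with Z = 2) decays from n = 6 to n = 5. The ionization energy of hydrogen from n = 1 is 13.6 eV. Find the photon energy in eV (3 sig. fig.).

The Bohr energies scale as Z², so for Z = 2: E_n = −54.40/n² eV.
E_6 = −54.40/36 = −1.511 eV and E_5 = −54.40/25 = −2.176 eV.
The photon energy is |E_6 − E_5| = 0.665 eV.

0.665 eV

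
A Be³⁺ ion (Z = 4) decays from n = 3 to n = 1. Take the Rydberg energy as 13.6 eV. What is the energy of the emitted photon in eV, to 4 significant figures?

193.4 eV

The Bohr energies scale as Z², so for Z = 4: E_n = −217.6/n² eV.
E_3 = −217.6/9 = −24.18 eV and E_1 = −217.6/1 = −217.6 eV.
The photon energy is |E_3 − E_1| = 193.4 eV.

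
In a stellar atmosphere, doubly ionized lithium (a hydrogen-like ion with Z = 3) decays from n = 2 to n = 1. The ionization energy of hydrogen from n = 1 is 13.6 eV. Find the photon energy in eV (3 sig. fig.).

91.8 eV

The Bohr energies scale as Z², so for Z = 3: E_n = −122.4/n² eV.
E_2 = −122.4/4 = −30.60 eV and E_1 = −122.4/1 = −122.4 eV.
The photon energy is |E_2 − E_1| = 91.8 eV.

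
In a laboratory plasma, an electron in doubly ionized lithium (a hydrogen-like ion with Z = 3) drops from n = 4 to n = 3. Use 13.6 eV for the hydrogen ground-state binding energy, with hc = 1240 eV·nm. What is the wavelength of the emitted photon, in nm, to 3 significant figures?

For Z = 3 the level energies scale as Z², so the effective Rydberg energy is 13.6 × 9 = 122.4 eV.
ΔE = 122.4 × (1/3² − 1/4²) = 122.4 × 0.04861 = 5.950 eV.
λ = hc/ΔE = 1240 / 5.950 = 208 nm.

208 nm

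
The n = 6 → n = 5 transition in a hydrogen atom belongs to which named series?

Pfund

The series is set by the lower level: n_f = 5 is the Pfund series.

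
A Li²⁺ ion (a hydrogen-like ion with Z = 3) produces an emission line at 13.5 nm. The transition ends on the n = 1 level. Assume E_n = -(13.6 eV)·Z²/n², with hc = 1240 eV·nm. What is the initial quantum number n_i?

n_i = 2

The photon energy is ΔE = hc/λ = 1240 / 13.5 = 91.85 eV.
With Z = 3, ΔE = 122.4 × (1/n_f² − 1/n_i²), so 1/n_f² − 1/n_i² = 0.7504.
With n_f = 1: 1/n_i² = 1/1 − 0.7504 = 0.2496, so n_i ≈ 2.00.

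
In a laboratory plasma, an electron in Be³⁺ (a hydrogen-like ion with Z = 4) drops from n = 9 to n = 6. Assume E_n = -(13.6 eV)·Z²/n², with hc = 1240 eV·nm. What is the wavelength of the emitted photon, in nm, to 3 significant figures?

For Z = 4 the level energies scale as Z², so the effective Rydberg energy is 13.6 × 16 = 217.6 eV.
ΔE = 217.6 × (1/6² − 1/9²) = 217.6 × 0.01543 = 3.358 eV.
λ = hc/ΔE = 1240 / 3.358 = 369 nm.

369 nm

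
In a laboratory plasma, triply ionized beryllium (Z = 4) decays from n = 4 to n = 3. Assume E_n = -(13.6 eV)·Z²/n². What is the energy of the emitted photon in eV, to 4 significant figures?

The Bohr energies scale as Z², so for Z = 4: E_n = −217.6/n² eV.
E_4 = −217.6/16 = −13.60 eV and E_3 = −217.6/9 = −24.18 eV.
The photon energy is |E_4 − E_3| = 10.58 eV.

10.58 eV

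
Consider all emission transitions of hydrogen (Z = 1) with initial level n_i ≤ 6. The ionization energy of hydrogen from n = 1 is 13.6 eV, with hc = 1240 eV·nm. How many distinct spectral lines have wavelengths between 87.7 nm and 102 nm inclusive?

3

Enumerate all n_i → n_f pairs with 1 ≤ n_f < n_i ≤ 6 and compute λ = 1240 / [13.6·1·(1/n_f² − 1/n_i²)].
Lines falling in [87.7, 102] nm: 6→1 (93.78 nm), 5→1 (94.98 nm), 4→1 (97.25 nm).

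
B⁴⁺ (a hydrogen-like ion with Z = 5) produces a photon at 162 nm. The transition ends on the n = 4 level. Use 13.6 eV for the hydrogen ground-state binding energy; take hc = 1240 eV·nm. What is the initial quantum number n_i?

n_i = 5

The photon energy is ΔE = hc/λ = 1240 / 162 = 7.654 eV.
With Z = 5, ΔE = 340.0 × (1/n_f² − 1/n_i²), so 1/n_f² − 1/n_i² = 0.02251.
With n_f = 4: 1/n_i² = 1/16 − 0.02251 = 0.03999, so n_i ≈ 5.00.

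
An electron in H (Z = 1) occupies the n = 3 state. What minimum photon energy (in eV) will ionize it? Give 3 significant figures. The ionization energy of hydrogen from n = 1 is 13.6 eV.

E_3 = −13.60/9 = −1.51 eV, so ionization (to E = 0) requires 1.51 eV.

1.51 eV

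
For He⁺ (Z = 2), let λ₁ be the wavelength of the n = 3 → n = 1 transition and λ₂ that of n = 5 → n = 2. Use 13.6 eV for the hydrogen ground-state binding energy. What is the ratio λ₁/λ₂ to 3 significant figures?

λ ∝ 1/ΔE ∝ 1/(1/n_f² − 1/n_i²), and the Z² and hc factors cancel in the ratio.
λ₁/λ₂ = (1/2² − 1/5²)/(1/1² − 1/3²) = 0.2100/0.8889 = 0.236.

0.236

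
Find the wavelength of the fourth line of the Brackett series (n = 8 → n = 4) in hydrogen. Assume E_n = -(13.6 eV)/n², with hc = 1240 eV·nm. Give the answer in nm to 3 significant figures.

1950 nm

The Brackett series terminates on n_f = 4; the fourth line has n_i = 4+4 = 8.
ΔE = 13.60 × (1/4² − 1/8²) = 0.6375 eV.
λ = 1240 / 0.6375 = 1950 nm.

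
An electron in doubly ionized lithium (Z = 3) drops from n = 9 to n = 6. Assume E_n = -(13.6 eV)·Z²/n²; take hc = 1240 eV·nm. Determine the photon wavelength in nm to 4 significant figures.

For Z = 3 the level energies scale as Z², so the effective Rydberg energy is 13.6 × 9 = 122.4 eV.
ΔE = 122.4 × (1/6² − 1/9²) = 122.4 × 0.01543 = 1.889 eV.
λ = hc/ΔE = 1240 / 1.889 = 656.5 nm.

656.5 nm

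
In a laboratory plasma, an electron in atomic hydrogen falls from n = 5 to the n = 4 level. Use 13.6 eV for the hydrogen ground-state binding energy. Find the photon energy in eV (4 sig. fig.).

0.3060 eV

E_5 = −13.60/25 = −0.5440 eV and E_4 = −13.60/16 = −0.8500 eV.
The photon energy is |E_5 − E_4| = 0.3060 eV.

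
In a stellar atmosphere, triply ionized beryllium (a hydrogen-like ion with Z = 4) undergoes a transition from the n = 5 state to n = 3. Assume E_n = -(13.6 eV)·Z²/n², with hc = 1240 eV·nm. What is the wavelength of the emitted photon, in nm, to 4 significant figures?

80.14 nm

For Z = 4 the level energies scale as Z², so the effective Rydberg energy is 13.6 × 16 = 217.6 eV.
ΔE = 217.6 × (1/3² − 1/5²) = 217.6 × 0.07111 = 15.47 eV.
λ = hc/ΔE = 1240 / 15.47 = 80.14 nm.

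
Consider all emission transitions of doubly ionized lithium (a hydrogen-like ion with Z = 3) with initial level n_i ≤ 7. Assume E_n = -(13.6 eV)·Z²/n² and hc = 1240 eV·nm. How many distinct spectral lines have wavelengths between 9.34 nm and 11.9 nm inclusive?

5

Enumerate all n_i → n_f pairs with 1 ≤ n_f < n_i ≤ 7 and compute λ = 1240 / [13.6·9·(1/n_f² − 1/n_i²)].
Lines falling in [9.34, 11.9] nm: 7→1 (10.34 nm), 6→1 (10.42 nm), 5→1 (10.55 nm), 4→1 (10.81 nm), 3→1 (11.40 nm).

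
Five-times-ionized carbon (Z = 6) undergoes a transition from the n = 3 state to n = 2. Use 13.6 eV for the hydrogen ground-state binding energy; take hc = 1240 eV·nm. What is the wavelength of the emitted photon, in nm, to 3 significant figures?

For Z = 6 the level energies scale as Z², so the effective Rydberg energy is 13.6 × 36 = 489.6 eV.
ΔE = 489.6 × (1/2² − 1/3²) = 489.6 × 0.1389 = 68.00 eV.
λ = hc/ΔE = 1240 / 68.00 = 18.2 nm.

18.2 nm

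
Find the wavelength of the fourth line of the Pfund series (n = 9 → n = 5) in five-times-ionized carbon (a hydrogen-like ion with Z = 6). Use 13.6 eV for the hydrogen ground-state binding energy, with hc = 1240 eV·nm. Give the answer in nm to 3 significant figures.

91.6 nm

The Pfund series terminates on n_f = 5; the fourth line has n_i = 5+4 = 9.
ΔE = 489.6 × (1/5² − 1/9²) = 13.54 eV.
λ = 1240 / 13.54 = 91.6 nm.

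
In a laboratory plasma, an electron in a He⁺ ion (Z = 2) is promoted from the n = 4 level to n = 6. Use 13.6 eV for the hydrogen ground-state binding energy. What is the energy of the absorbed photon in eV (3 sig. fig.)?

1.89 eV

The Bohr energies scale as Z², so for Z = 2: E_n = −54.40/n² eV.
E_6 = −54.40/36 = −1.511 eV and E_4 = −54.40/16 = −3.400 eV.
The photon energy is |E_6 − E_4| = 1.89 eV.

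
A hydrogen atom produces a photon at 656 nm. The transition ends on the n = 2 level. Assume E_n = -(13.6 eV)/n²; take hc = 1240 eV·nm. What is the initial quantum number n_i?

n_i = 3

The photon energy is ΔE = hc/λ = 1240 / 656 = 1.890 eV.
With Z = 1, ΔE = 13.60 × (1/n_f² − 1/n_i²), so 1/n_f² − 1/n_i² = 0.1390.
With n_f = 2: 1/n_i² = 1/4 − 0.1390 = 0.1110, so n_i ≈ 3.00.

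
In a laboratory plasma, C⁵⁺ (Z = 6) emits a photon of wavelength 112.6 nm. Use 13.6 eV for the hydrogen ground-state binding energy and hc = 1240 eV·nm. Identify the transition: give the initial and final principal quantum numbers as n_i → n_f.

n_i = 5, n_f = 4

The photon energy is ΔE = hc/λ = 1240 / 112.6 = 11.01 eV.
With Z = 6, ΔE = 489.6 × (1/n_f² − 1/n_i²), so 1/n_f² − 1/n_i² = 0.02249.
Trying n_f = 4 gives 1/n_i² = 0.04001, i.e. n_i ≈ 5; this pair matches.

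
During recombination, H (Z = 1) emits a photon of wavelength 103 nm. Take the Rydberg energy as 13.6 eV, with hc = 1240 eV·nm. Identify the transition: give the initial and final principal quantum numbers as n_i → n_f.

The photon energy is ΔE = hc/λ = 1240 / 103 = 12.04 eV.
With Z = 1, ΔE = 13.60 × (1/n_f² − 1/n_i²), so 1/n_f² − 1/n_i² = 0.8852.
Trying n_f = 1 gives 1/n_i² = 0.1148, i.e. n_i ≈ 3; this pair matches.

n_i = 3, n_f = 1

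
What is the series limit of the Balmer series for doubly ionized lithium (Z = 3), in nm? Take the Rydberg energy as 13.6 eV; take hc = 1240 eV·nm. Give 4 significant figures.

40.52 nm

The Balmer series has lower level n_f = 2; the series limit corresponds to n_i → ∞.
ΔE_max = 13.6 × 9 / 2² = 30.60 eV.
λ_min = 1240 / 30.60 = 40.52 nm.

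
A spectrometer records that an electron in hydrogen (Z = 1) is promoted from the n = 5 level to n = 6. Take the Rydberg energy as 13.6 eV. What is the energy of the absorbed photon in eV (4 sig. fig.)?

0.1662 eV

E_6 = −13.60/36 = −0.3778 eV and E_5 = −13.60/25 = −0.5440 eV.
The photon energy is |E_6 − E_5| = 0.1662 eV.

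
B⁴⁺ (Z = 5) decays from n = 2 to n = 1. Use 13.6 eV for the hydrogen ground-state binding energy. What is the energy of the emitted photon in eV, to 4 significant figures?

The Bohr energies scale as Z², so for Z = 5: E_n = −340.0/n² eV.
E_2 = −340.0/4 = −85.00 eV and E_1 = −340.0/1 = −340.0 eV.
The photon energy is |E_2 − E_1| = 255.0 eV.

255.0 eV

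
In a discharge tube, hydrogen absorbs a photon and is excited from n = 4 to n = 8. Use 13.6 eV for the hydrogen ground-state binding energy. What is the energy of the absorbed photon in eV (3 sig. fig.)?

0.638 eV

E_8 = −13.60/64 = −0.2125 eV and E_4 = −13.60/16 = −0.8500 eV.
The photon energy is |E_8 − E_4| = 0.638 eV.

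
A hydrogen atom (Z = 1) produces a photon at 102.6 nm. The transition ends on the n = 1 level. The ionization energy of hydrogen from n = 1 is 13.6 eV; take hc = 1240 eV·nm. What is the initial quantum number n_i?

n_i = 3

The photon energy is ΔE = hc/λ = 1240 / 102.6 = 12.09 eV.
With Z = 1, ΔE = 13.60 × (1/n_f² − 1/n_i²), so 1/n_f² − 1/n_i² = 0.8887.
With n_f = 1: 1/n_i² = 1/1 − 0.8887 = 0.1113, so n_i ≈ 3.00.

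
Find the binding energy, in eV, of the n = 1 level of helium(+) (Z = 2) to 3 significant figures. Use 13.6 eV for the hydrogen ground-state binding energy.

54.4 eV

E_n = −13.6 Z²/n² = −54.40/n² eV for Z = 2.
E_1 = −54.40/1 = −54.4 eV, so ionization (to E = 0) requires 54.4 eV.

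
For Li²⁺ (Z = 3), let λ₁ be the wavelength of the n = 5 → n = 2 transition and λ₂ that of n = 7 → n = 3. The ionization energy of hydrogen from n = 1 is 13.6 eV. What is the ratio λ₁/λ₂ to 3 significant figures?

λ ∝ 1/ΔE ∝ 1/(1/n_f² − 1/n_i²), and the Z² and hc factors cancel in the ratio.
λ₁/λ₂ = (1/3² − 1/7²)/(1/2² − 1/5²) = 0.09070/0.2100 = 0.432.

0.432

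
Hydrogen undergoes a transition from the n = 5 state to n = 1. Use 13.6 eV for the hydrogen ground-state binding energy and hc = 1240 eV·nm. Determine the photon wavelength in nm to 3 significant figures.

95.0 nm

ΔE = 13.60 × (1/1² − 1/5²) = 13.60 × 0.9600 = 13.06 eV.
λ = hc/ΔE = 1240 / 13.06 = 95.0 nm.
This line belongs to the Lyman series.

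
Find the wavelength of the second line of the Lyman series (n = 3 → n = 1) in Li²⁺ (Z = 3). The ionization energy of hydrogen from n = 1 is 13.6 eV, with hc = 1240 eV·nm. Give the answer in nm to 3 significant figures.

11.4 nm

The Lyman series terminates on n_f = 1; the second line has n_i = 1+2 = 3.
ΔE = 122.4 × (1/1² − 1/3²) = 108.8 eV.
λ = 1240 / 108.8 = 11.4 nm.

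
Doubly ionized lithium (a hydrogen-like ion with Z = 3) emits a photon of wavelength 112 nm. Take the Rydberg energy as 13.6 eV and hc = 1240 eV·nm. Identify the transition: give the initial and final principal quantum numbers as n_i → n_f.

n_i = 7, n_f = 3

The photon energy is ΔE = hc/λ = 1240 / 112 = 11.07 eV.
With Z = 3, ΔE = 122.4 × (1/n_f² − 1/n_i²), so 1/n_f² − 1/n_i² = 0.09045.
Trying n_f = 3 gives 1/n_i² = 0.02066, i.e. n_i ≈ 7; this pair matches.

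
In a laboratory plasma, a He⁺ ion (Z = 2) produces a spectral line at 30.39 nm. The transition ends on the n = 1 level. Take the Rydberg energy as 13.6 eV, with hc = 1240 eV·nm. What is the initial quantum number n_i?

n_i = 2

The photon energy is ΔE = hc/λ = 1240 / 30.39 = 40.80 eV.
With Z = 2, ΔE = 54.40 × (1/n_f² − 1/n_i²), so 1/n_f² − 1/n_i² = 0.7501.
With n_f = 1: 1/n_i² = 1/1 − 0.7501 = 0.2499, so n_i ≈ 2.00.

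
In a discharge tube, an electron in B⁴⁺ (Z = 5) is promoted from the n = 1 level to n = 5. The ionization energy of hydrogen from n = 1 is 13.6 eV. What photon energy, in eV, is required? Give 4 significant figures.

The Bohr energies scale as Z², so for Z = 5: E_n = −340.0/n² eV.
E_5 = −340.0/25 = −13.60 eV and E_1 = −340.0/1 = −340.0 eV.
The photon energy is |E_5 − E_1| = 326.4 eV.

326.4 eV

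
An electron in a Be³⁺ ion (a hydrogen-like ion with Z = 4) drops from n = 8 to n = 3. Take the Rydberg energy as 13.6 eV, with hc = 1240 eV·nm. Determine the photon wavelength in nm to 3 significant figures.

For Z = 4 the level energies scale as Z², so the effective Rydberg energy is 13.6 × 16 = 217.6 eV.
ΔE = 217.6 × (1/3² − 1/8²) = 217.6 × 0.09549 = 20.78 eV.
λ = hc/ΔE = 1240 / 20.78 = 59.7 nm.

59.7 nm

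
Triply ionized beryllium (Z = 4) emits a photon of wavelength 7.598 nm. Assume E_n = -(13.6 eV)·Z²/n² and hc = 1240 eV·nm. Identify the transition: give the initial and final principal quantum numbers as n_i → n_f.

The photon energy is ΔE = hc/λ = 1240 / 7.598 = 163.2 eV.
With Z = 4, ΔE = 217.6 × (1/n_f² − 1/n_i²), so 1/n_f² − 1/n_i² = 0.7500.
Trying n_f = 1 gives 1/n_i² = 0.2500, i.e. n_i ≈ 2; this pair matches.

n_i = 2, n_f = 1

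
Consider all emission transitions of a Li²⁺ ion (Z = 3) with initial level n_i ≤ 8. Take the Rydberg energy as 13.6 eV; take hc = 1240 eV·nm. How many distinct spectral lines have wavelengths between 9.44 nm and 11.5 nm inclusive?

6

Enumerate all n_i → n_f pairs with 1 ≤ n_f < n_i ≤ 8 and compute λ = 1240 / [13.6·9·(1/n_f² − 1/n_i²)].
Lines falling in [9.44, 11.5] nm: 8→1 (10.29 nm), 7→1 (10.34 nm), 6→1 (10.42 nm), 5→1 (10.55 nm), 4→1 (10.81 nm), 3→1 (11.40 nm).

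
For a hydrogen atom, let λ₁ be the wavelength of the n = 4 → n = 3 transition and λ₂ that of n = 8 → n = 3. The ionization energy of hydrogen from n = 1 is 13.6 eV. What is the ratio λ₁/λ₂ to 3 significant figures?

λ ∝ 1/ΔE ∝ 1/(1/n_f² − 1/n_i²), and the Z² and hc factors cancel in the ratio.
λ₁/λ₂ = (1/3² − 1/8²)/(1/3² − 1/4²) = 0.09549/0.04861 = 1.96.

1.96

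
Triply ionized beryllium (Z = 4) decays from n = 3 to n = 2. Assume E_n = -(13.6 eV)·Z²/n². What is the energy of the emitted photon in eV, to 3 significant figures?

30.2 eV

The Bohr energies scale as Z², so for Z = 4: E_n = −217.6/n² eV.
E_3 = −217.6/9 = −24.18 eV and E_2 = −217.6/4 = −54.40 eV.
The photon energy is |E_3 − E_2| = 30.2 eV.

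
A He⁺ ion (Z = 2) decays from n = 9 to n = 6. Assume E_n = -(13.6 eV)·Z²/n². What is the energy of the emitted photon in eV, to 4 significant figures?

0.8395 eV

The Bohr energies scale as Z², so for Z = 2: E_n = −54.40/n² eV.
E_9 = −54.40/81 = −0.6716 eV and E_6 = −54.40/36 = −1.511 eV.
The photon energy is |E_9 − E_6| = 0.8395 eV.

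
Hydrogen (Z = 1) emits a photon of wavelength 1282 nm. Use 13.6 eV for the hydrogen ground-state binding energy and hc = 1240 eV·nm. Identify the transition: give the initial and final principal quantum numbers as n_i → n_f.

n_i = 5, n_f = 3

The photon energy is ΔE = hc/λ = 1240 / 1282 = 0.9672 eV.
With Z = 1, ΔE = 13.60 × (1/n_f² − 1/n_i²), so 1/n_f² − 1/n_i² = 0.07112.
Trying n_f = 3 gives 1/n_i² = 0.03999, i.e. n_i ≈ 5; this pair matches.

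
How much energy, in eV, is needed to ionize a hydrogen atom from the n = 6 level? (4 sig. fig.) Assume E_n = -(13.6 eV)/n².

E_6 = −13.60/36 = −0.3778 eV, so ionization (to E = 0) requires 0.3778 eV.

0.3778 eV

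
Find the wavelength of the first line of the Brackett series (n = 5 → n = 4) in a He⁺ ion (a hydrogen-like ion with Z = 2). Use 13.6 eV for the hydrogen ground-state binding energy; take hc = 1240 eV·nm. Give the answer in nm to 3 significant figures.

The Brackett series terminates on n_f = 4; the first line has n_i = 4+1 = 5.
ΔE = 54.40 × (1/4² − 1/5²) = 1.224 eV.
λ = 1240 / 1.224 = 1010 nm.

1010 nm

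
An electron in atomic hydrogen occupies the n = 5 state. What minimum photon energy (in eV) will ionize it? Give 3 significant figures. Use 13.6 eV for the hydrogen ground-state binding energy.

E_5 = −13.60/25 = −0.544 eV, so ionization (to E = 0) requires 0.544 eV.

0.544 eV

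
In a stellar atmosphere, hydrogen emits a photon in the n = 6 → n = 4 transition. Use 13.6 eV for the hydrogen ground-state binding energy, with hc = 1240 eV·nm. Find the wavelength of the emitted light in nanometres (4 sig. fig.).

2626 nm

ΔE = 13.60 × (1/4² − 1/6²) = 13.60 × 0.03472 = 0.4722 eV.
λ = hc/ΔE = 1240 / 0.4722 = 2626 nm.
This line belongs to the Brackett series.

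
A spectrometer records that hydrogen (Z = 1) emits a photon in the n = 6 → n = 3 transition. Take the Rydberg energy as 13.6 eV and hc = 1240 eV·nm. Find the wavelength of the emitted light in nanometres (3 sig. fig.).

1090 nm

ΔE = 13.60 × (1/3² − 1/6²) = 13.60 × 0.08333 = 1.133 eV.
λ = hc/ΔE = 1240 / 1.133 = 1090 nm.
This line belongs to the Paschen series.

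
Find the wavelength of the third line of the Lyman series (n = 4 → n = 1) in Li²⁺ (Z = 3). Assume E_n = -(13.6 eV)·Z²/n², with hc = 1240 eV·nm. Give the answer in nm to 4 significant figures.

10.81 nm

The Lyman series terminates on n_f = 1; the third line has n_i = 1+3 = 4.
ΔE = 122.4 × (1/1² − 1/4²) = 114.8 eV.
λ = 1240 / 114.8 = 10.81 nm.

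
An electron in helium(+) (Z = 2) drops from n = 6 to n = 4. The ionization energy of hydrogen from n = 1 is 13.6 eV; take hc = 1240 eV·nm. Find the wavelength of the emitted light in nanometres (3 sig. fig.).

656 nm

For Z = 2 the level energies scale as Z², so the effective Rydberg energy is 13.6 × 4 = 54.40 eV.
ΔE = 54.40 × (1/4² − 1/6²) = 54.40 × 0.03472 = 1.889 eV.
λ = hc/ΔE = 1240 / 1.889 = 656 nm.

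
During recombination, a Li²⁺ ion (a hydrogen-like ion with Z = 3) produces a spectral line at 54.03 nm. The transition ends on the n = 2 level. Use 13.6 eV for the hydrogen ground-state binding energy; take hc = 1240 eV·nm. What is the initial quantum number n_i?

The photon energy is ΔE = hc/λ = 1240 / 54.03 = 22.95 eV.
With Z = 3, ΔE = 122.4 × (1/n_f² − 1/n_i²), so 1/n_f² − 1/n_i² = 0.1875.
With n_f = 2: 1/n_i² = 1/4 − 0.1875 = 0.06250, so n_i ≈ 4.00.

n_i = 4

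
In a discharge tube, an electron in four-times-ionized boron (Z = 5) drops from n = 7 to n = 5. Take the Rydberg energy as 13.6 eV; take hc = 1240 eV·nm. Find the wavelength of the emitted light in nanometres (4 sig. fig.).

For Z = 5 the level energies scale as Z², so the effective Rydberg energy is 13.6 × 25 = 340.0 eV.
ΔE = 340.0 × (1/5² − 1/7²) = 340.0 × 0.01959 = 6.661 eV.
λ = hc/ΔE = 1240 / 6.661 = 186.2 nm.

186.2 nm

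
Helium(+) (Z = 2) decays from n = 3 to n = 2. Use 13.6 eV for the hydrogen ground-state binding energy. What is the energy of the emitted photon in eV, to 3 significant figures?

7.56 eV

The Bohr energies scale as Z², so for Z = 2: E_n = −54.40/n² eV.
E_3 = −54.40/9 = −6.044 eV and E_2 = −54.40/4 = −13.60 eV.
The photon energy is |E_3 − E_2| = 7.56 eV.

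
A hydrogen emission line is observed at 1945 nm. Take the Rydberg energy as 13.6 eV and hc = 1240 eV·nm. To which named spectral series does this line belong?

ΔE = 1240/1945 = 0.6375 eV.
This matches 13.6 × (1/4² − 1/8²), so n_f = 4: the Brackett series.

Brackett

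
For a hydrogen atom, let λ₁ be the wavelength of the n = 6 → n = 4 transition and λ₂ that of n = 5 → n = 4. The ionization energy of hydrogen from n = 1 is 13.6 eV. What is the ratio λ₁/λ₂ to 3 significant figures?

λ ∝ 1/ΔE ∝ 1/(1/n_f² − 1/n_i²), and the Z² and hc factors cancel in the ratio.
λ₁/λ₂ = (1/4² − 1/5²)/(1/4² − 1/6²) = 0.02250/0.03472 = 0.648.

0.648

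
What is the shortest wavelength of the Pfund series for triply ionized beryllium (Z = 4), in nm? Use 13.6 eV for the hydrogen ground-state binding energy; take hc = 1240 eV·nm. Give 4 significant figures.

The Pfund series has lower level n_f = 5; the series limit corresponds to n_i → ∞.
ΔE_max = 13.6 × 16 / 5² = 8.704 eV.
λ_min = 1240 / 8.704 = 142.5 nm.

142.5 nm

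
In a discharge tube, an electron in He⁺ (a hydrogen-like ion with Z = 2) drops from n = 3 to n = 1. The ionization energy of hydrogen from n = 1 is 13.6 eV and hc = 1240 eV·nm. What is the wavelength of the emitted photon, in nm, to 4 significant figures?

For Z = 2 the level energies scale as Z², so the effective Rydberg energy is 13.6 × 4 = 54.40 eV.
ΔE = 54.40 × (1/1² − 1/3²) = 54.40 × 0.8889 = 48.36 eV.
λ = hc/ΔE = 1240 / 48.36 = 25.64 nm.

25.64 nm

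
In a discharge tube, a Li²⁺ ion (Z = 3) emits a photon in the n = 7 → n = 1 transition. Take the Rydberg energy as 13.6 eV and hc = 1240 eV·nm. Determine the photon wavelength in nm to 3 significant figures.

10.3 nm

For Z = 3 the level energies scale as Z², so the effective Rydberg energy is 13.6 × 9 = 122.4 eV.
ΔE = 122.4 × (1/1² − 1/7²) = 122.4 × 0.9796 = 119.9 eV.
λ = hc/ΔE = 1240 / 119.9 = 10.3 nm.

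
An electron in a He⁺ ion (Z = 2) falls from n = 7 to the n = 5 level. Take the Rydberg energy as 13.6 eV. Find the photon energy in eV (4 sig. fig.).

1.066 eV

The Bohr energies scale as Z², so for Z = 2: E_n = −54.40/n² eV.
E_7 = −54.40/49 = −1.110 eV and E_5 = −54.40/25 = −2.176 eV.
The photon energy is |E_7 − E_5| = 1.066 eV.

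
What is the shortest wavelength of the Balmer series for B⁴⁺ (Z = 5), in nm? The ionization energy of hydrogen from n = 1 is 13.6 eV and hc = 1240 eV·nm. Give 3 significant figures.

The Balmer series has lower level n_f = 2; the series limit corresponds to n_i → ∞.
ΔE_max = 13.6 × 25 / 2² = 85.00 eV.
λ_min = 1240 / 85.00 = 14.6 nm.

14.6 nm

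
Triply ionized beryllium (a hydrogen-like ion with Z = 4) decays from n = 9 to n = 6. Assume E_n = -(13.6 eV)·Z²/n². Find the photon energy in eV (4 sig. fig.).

3.358 eV

The Bohr energies scale as Z², so for Z = 4: E_n = −217.6/n² eV.
E_9 = −217.6/81 = −2.686 eV and E_6 = −217.6/36 = −6.044 eV.
The photon energy is |E_9 − E_6| = 3.358 eV.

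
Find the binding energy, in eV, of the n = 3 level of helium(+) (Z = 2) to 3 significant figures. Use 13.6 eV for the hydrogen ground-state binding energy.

6.04 eV

E_n = −13.6 Z²/n² = −54.40/n² eV for Z = 2.
E_3 = −54.40/9 = −6.04 eV, so ionization (to E = 0) requires 6.04 eV.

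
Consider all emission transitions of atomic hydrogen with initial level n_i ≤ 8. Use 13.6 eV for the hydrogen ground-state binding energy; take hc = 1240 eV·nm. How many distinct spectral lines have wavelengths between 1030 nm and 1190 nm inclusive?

1

Enumerate all n_i → n_f pairs with 1 ≤ n_f < n_i ≤ 8 and compute λ = 1240 / [13.6·1·(1/n_f² − 1/n_i²)].
Lines falling in [1030, 1190] nm: 6→3 (1094 nm).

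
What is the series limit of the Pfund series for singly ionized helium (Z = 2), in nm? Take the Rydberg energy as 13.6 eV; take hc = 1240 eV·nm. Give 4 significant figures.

The Pfund series has lower level n_f = 5; the series limit corresponds to n_i → ∞.
ΔE_max = 13.6 × 4 / 5² = 2.176 eV.
λ_min = 1240 / 2.176 = 569.9 nm.

569.9 nm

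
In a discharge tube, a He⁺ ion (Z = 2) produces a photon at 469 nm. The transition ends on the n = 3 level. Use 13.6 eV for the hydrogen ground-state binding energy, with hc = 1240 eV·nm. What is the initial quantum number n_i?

n_i = 4

The photon energy is ΔE = hc/λ = 1240 / 469 = 2.644 eV.
With Z = 2, ΔE = 54.40 × (1/n_f² − 1/n_i²), so 1/n_f² − 1/n_i² = 0.04860.
With n_f = 3: 1/n_i² = 1/9 − 0.04860 = 0.06251, so n_i ≈ 4.00.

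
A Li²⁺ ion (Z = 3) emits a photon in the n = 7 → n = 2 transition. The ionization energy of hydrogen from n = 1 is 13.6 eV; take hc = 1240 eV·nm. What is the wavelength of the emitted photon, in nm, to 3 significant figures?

For Z = 3 the level energies scale as Z², so the effective Rydberg energy is 13.6 × 9 = 122.4 eV.
ΔE = 122.4 × (1/2² − 1/7²) = 122.4 × 0.2296 = 28.10 eV.
λ = hc/ΔE = 1240 / 28.10 = 44.1 nm.

44.1 nm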